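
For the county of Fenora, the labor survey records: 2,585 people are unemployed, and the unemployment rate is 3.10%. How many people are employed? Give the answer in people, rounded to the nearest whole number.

About 80,802 are employed.

Labor force = U / u = 2,585 / 0.0310 ≈ 83,387.
Employed = labor force − unemployed = 83,387 − 2,585 = 80,802.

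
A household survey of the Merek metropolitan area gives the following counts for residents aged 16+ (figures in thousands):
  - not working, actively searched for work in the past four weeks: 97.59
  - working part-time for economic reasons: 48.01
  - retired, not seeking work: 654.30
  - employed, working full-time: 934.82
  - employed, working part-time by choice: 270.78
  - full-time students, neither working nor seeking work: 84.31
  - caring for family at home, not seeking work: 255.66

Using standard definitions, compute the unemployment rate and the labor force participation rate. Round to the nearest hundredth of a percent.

Employed = 48.01 + 934.82 + 270.78 = 1,253.61 thousand (anyone who worked, including part-time for economic reasons, counts as employed).
Unemployed = 97.59 thousand.
Labor force = 1,253.61 + 97.59 = 1,351.20 thousand.
Not in labor force = 654.30 + 84.31 + 255.66 = 994.27 thousand (those not working and not actively searching are outside the labor force).
Civilian working-age population = 1,351.20 + 994.27 = 2,345.47 thousand.
Unemployment rate = 97.59 / 1,351.20 = 7.22%.
Labor force participation rate = 1,351.20 / 2,345.47 = 57.61%.

Unemployment rate ≈ 7.22%; labor force participation rate ≈ 57.61%.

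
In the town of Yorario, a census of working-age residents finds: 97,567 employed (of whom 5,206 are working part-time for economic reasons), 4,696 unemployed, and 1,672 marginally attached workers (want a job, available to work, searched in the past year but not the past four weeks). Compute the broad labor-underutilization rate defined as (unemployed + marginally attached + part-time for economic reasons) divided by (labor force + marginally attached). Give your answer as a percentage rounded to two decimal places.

Broad underutilization rate ≈ 11.14%.

Labor force = 97,567 + 4,696 = 102,263.
Numerator = 4,696 + 1,672 + 5,206 = 11,574.
Denominator = 102,263 + 1,672 = 103,935.
Broad rate = 11,574 / 103,935 = 11.14%.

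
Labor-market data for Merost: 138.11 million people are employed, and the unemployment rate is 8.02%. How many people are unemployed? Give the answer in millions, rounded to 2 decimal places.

Let U be the number unemployed. The labor force is E + U, and U/(E+U) = 0.0802.
So U = 0.0802 × 138.11 / (1 − 0.0802) = 11.0764 / 0.9198 ≈ 12.04 million.

About 12.04 million are unemployed.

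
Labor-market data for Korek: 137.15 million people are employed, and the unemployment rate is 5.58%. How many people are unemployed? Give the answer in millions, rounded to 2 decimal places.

Let U be the number unemployed. The labor force is E + U, and U/(E+U) = 0.0558.
So U = 0.0558 × 137.15 / (1 − 0.0558) = 7.6530 / 0.9442 ≈ 8.11 million.

About 8.11 million are unemployed.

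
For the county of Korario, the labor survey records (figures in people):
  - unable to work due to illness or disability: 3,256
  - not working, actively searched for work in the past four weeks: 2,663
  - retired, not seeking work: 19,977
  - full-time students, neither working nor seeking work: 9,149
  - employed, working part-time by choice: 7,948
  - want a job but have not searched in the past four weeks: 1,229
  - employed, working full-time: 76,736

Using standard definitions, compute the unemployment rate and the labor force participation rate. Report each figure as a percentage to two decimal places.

Employed = 7,948 + 76,736 = 84,684.
Unemployed = 2,663.
Labor force = 84,684 + 2,663 = 87,347.
Not in labor force = 3,256 + 19,977 + 9,149 + 1,229 = 33,611 (those not working and not actively searching are outside the labor force — including those who want a job but have given up searching).
Civilian working-age population = 87,347 + 33,611 = 120,958.
Unemployment rate = 2,663 / 87,347 = 3.05%.
Labor force participation rate = 87,347 / 120,958 = 72.21%.

Unemployment rate ≈ 3.05%; labor force participation rate ≈ 72.21%.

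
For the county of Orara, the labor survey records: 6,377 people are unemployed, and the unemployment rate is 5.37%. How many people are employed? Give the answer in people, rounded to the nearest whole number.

About 112,375 are employed.

Labor force = U / u = 6,377 / 0.0537 ≈ 118,752.
Employed = labor force − unemployed = 118,752 − 6,377 = 112,375.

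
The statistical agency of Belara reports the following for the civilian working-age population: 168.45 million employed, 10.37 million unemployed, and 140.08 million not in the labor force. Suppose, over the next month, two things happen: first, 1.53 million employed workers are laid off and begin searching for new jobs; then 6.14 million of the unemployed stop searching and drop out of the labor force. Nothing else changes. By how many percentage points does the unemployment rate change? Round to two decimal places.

Initially, labor force = 168.45 + 10.37 = 178.82 million, so u = 10.37/178.82 = 5.80%.
After the first change, employed falls and unemployed rises by 1.53; labor force unchanged → E = 166.92, U = 11.90, labor force = 178.82 million.
After the second change, unemployed and labor force both fall by 6.14 → E = 166.92, U = 5.76, labor force = 172.68 million.
New unemployment rate = 5.76 / 172.68 = 3.34%.
Change = 3.34% − 5.80% = −2.46 percentage points.

The unemployment rate changes by −2.46 percentage points.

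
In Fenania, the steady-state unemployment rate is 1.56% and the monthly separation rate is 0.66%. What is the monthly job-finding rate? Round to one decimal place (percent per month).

Job-finding rate ≈ 41.6% per month.

From u* = s/(s+f): f = s·(1−u)/u.
f = 0.66 × (1 − 0.0156) / 0.0156 = 0.6497 / 0.0156 ≈ 41.6% per month.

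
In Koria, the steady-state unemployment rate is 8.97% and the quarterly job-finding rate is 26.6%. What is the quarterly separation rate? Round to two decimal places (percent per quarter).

Separation rate ≈ 2.62% per quarter.

From u* = s/(s+f): s = u·f/(1−u).
s = 0.0897 × 26.6 / (1 − 0.0897) = 2.3860 / 0.9103 ≈ 2.62% per quarter.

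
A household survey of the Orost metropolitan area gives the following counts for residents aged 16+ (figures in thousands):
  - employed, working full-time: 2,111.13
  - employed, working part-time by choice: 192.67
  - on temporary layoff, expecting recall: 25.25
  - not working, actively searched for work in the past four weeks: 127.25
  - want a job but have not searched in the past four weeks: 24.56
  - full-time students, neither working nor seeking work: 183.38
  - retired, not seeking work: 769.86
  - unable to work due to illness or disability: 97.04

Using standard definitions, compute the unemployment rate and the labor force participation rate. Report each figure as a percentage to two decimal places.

Employed = 2,111.13 + 192.67 = 2,303.80 thousand.
Unemployed = 25.25 + 127.25 = 152.50 thousand (jobless and actively searching, or on temporary layoff).
Labor force = 2,303.80 + 152.50 = 2,456.30 thousand.
Not in labor force = 24.56 + 183.38 + 769.86 + 97.04 = 1,074.84 thousand (those not working and not actively searching are outside the labor force — including those who want a job but have given up searching).
Civilian working-age population = 2,456.30 + 1,074.84 = 3,531.14 thousand.
Unemployment rate = 152.50 / 2,456.30 = 6.21%.
Labor force participation rate = 2,456.30 / 3,531.14 = 69.56%.

Unemployment rate ≈ 6.21%; labor force participation rate ≈ 69.56%.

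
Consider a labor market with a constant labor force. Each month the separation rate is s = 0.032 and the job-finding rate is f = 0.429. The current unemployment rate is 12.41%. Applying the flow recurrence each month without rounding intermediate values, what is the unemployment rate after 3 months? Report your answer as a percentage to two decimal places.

Unemployment rate after three months ≈ 7.80%.

With a fixed labor force, u_{t+1} = u_t + s·(1−u_t) − f·u_t = u_t·(1−s−f) + s.
Here 1−s−f = 0.539 and s = 0.032.
u_1 = 0.124100 × 0.539 + 0.032 = 0.098890.
u_2 = 0.098890 × 0.539 + 0.032 = 0.085302.
u_3 = 0.085302 × 0.539 + 0.032 = 0.077978.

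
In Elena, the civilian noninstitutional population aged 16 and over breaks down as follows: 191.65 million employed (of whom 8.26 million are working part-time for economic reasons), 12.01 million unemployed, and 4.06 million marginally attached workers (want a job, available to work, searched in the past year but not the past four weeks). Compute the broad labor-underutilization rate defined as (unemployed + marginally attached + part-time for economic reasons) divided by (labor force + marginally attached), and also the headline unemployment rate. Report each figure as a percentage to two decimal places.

Broad underutilization rate ≈ 11.71%; headline unemployment rate ≈ 5.90%.

Labor force = 191.65 + 12.01 = 203.66 million.
Numerator = 12.01 + 4.06 + 8.26 = 24.33 million.
Denominator = 203.66 + 4.06 = 207.72 million.
Broad rate = 24.33 / 207.72 = 11.71%.
Headline unemployment rate = 12.01 / 203.66 = 5.90%.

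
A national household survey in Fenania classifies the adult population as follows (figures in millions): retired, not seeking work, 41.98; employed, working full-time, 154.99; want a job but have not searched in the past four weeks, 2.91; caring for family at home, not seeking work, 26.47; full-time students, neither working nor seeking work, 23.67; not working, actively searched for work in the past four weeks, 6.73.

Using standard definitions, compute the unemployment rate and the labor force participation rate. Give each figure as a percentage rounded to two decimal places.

Unemployment rate ≈ 4.16%; labor force participation rate ≈ 62.99%.

Employed = 154.99 million.
Unemployed = 6.73 million.
Labor force = 154.99 + 6.73 = 161.72 million.
Not in labor force = 41.98 + 2.91 + 26.47 + 23.67 = 95.03 million (those not working and not actively searching are outside the labor force — including those who want a job but have given up searching).
Civilian working-age population = 161.72 + 95.03 = 256.75 million.
Unemployment rate = 6.73 / 161.72 = 4.16%.
Labor force participation rate = 161.72 / 256.75 = 62.99%.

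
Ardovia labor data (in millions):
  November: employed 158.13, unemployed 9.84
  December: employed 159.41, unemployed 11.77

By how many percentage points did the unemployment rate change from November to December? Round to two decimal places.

November: labor force = 158.13 + 9.84 = 167.97; u = 9.84/167.97 = 5.86%.
December: labor force = 159.41 + 11.77 = 171.18; u = 11.77/171.18 = 6.88%.
Change = 6.88% − 5.86% = +1.02 pp.

The unemployment rate changed by +1.02 percentage points.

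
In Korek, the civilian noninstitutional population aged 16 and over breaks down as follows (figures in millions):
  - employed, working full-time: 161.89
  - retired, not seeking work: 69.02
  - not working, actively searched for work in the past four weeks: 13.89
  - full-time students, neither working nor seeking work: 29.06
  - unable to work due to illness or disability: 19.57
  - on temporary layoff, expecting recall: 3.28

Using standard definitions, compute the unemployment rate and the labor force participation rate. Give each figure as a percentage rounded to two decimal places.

Employed = 161.89 million.
Unemployed = 13.89 + 3.28 = 17.17 million (jobless and actively searching, or on temporary layoff).
Labor force = 161.89 + 17.17 = 179.06 million.
Not in labor force = 69.02 + 29.06 + 19.57 = 117.65 million (those not working and not actively searching are outside the labor force).
Civilian working-age population = 179.06 + 117.65 = 296.71 million.
Unemployment rate = 17.17 / 179.06 = 9.59%.
Labor force participation rate = 179.06 / 296.71 = 60.35%.

Unemployment rate ≈ 9.59%; labor force participation rate ≈ 60.35%.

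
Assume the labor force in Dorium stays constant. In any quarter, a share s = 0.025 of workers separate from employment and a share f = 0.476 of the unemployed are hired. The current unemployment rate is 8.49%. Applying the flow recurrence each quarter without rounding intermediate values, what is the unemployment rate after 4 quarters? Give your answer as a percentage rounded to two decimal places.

With a fixed labor force, u_{t+1} = u_t + s·(1−u_t) − f·u_t = u_t·(1−s−f) + s.
Here 1−s−f = 0.499 and s = 0.025.
u_1 = 0.084900 × 0.499 + 0.025 = 0.067365.
u_2 = 0.067365 × 0.499 + 0.025 = 0.058615.
u_3 = 0.058615 × 0.499 + 0.025 = 0.054249.
u_4 = 0.054249 × 0.499 + 0.025 = 0.052070.

Unemployment rate after four quarters ≈ 5.21%.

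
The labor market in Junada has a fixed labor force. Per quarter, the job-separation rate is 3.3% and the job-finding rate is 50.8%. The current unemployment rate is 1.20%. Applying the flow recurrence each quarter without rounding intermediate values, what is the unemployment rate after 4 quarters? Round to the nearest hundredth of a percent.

Unemployment rate after four quarters ≈ 5.88%.

With a fixed labor force, u_{t+1} = u_t + s·(1−u_t) − f·u_t = u_t·(1−s−f) + s.
Here 1−s−f = 0.459 and s = 0.033.
u_1 = 0.012000 × 0.459 + 0.033 = 0.038508.
u_2 = 0.038508 × 0.459 + 0.033 = 0.050675.
u_3 = 0.050675 × 0.459 + 0.033 = 0.056260.
u_4 = 0.056260 × 0.459 + 0.033 = 0.058823.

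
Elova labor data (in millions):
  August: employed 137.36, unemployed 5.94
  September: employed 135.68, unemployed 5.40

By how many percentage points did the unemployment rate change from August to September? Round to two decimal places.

August: labor force = 137.36 + 5.94 = 143.30; u = 5.94/143.30 = 4.15%.
September: labor force = 135.68 + 5.40 = 141.08; u = 5.40/141.08 = 3.83%.
Change = 3.83% − 4.15% = −0.32 pp.

The unemployment rate changed by −0.32 percentage points.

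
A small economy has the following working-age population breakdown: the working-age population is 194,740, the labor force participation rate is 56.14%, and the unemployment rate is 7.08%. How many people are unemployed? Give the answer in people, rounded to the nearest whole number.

Labor force = 0.5614 × 194,740 = 109,327.
Unemployed = 0.0708 × 109,327 ≈ 7,740.

About 7,740 are unemployed.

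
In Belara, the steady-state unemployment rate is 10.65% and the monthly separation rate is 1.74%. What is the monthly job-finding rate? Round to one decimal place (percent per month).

From u* = s/(s+f): f = s·(1−u)/u.
f = 1.74 × (1 − 0.1065) / 0.1065 = 1.5547 / 0.1065 ≈ 14.6% per month.

Job-finding rate ≈ 14.6% per month.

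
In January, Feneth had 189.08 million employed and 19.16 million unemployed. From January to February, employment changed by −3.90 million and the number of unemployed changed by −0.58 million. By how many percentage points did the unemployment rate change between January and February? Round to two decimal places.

January: labor force = 189.08 + 19.16 = 208.24; u = 19.16/208.24 = 9.20%.
February: labor force = 185.18 + 18.58 = 203.76; u = 18.58/203.76 = 9.12%.
Change = 9.12% − 9.20% = −0.08 pp.

The unemployment rate changed by −0.08 percentage points.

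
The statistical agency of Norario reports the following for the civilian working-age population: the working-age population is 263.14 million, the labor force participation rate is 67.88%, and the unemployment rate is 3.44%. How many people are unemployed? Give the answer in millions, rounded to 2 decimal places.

About 6.14 million are unemployed.

Labor force = 0.6788 × 263.14 = 178.62 million.
Unemployed = 0.0344 × 178.62 ≈ 6.14 million.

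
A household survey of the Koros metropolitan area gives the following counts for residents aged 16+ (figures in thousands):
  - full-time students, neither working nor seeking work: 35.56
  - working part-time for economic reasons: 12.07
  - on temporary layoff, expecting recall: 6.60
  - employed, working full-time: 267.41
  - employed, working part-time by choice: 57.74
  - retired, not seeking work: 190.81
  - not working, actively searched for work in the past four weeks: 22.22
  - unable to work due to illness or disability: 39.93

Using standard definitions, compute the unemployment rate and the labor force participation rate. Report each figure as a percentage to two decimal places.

Employed = 12.07 + 267.41 + 57.74 = 337.22 thousand (anyone who worked, including part-time for economic reasons, counts as employed).
Unemployed = 6.60 + 22.22 = 28.82 thousand (jobless and actively searching, or on temporary layoff).
Labor force = 337.22 + 28.82 = 366.04 thousand.
Not in labor force = 35.56 + 190.81 + 39.93 = 266.30 thousand (those not working and not actively searching are outside the labor force).
Civilian working-age population = 366.04 + 266.30 = 632.34 thousand.
Unemployment rate = 28.82 / 366.04 = 7.87%.
Labor force participation rate = 366.04 / 632.34 = 57.89%.

Unemployment rate ≈ 7.87%; labor force participation rate ≈ 57.89%.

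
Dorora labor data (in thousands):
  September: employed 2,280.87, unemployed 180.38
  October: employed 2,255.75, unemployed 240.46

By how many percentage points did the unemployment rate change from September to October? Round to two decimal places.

September: labor force = 2,280.87 + 180.38 = 2,461.25; u = 180.38/2,461.25 = 7.33%.
October: labor force = 2,255.75 + 240.46 = 2,496.21; u = 240.46/2,496.21 = 9.63%.
Change = 9.63% − 7.33% = +2.30 pp.

The unemployment rate changed by +2.30 percentage points.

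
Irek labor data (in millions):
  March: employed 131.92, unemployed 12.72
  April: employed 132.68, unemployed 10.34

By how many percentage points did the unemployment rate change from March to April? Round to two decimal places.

The unemployment rate changed by −1.56 percentage points.

March: labor force = 131.92 + 12.72 = 144.64; u = 12.72/144.64 = 8.79%.
April: labor force = 132.68 + 10.34 = 143.02; u = 10.34/143.02 = 7.23%.
Change = 7.23% − 8.79% = −1.56 pp.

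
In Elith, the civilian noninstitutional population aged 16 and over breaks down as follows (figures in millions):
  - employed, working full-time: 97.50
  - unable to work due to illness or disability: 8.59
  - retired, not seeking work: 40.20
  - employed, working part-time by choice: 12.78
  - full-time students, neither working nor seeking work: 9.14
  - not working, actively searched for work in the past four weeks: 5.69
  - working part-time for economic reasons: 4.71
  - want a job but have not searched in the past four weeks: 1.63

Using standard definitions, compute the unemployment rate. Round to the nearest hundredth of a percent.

Unemployment rate ≈ 4.71%.

Employed = 97.50 + 12.78 + 4.71 = 114.99 million (anyone who worked, including part-time for economic reasons, counts as employed).
Unemployed = 5.69 million.
Labor force = 114.99 + 5.69 = 120.68 million.
Unemployment rate = 5.69 / 120.68 = 4.71%.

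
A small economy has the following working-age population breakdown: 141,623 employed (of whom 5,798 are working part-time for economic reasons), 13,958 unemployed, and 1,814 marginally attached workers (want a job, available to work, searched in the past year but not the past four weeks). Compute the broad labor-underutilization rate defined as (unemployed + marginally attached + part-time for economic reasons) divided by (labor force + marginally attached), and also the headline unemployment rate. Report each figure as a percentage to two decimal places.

Broad underutilization rate ≈ 13.70%; headline unemployment rate ≈ 8.97%.

Labor force = 141,623 + 13,958 = 155,581.
Numerator = 13,958 + 1,814 + 5,798 = 21,570.
Denominator = 155,581 + 1,814 = 157,395.
Broad rate = 21,570 / 157,395 = 13.70%.
Headline unemployment rate = 13,958 / 155,581 = 8.97%.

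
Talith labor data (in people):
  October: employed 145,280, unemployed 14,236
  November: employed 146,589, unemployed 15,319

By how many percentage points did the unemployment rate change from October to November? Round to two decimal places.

The unemployment rate changed by +0.54 percentage points.

October: labor force = 145,280 + 14,236 = 159,516; u = 14,236/159,516 = 8.92%.
November: labor force = 146,589 + 15,319 = 161,908; u = 15,319/161,908 = 9.46%.
Change = 9.46% − 8.92% = +0.54 pp.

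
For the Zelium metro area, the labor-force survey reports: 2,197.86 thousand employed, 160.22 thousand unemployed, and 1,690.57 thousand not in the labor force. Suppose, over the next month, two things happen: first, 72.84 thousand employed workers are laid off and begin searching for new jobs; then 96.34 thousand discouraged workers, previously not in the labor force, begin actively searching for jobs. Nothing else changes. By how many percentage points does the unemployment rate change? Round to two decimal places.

Initially, labor force = 2,197.86 + 160.22 = 2,358.08 thousand, so u = 160.22/2,358.08 = 6.79%.
After the first change, employed falls and unemployed rises by 72.84; labor force unchanged → E = 2,125.02, U = 233.06, labor force = 2,358.08 thousand.
After the second change, unemployed and labor force both rise by 96.34 → E = 2,125.02, U = 329.40, labor force = 2,454.42 thousand.
New unemployment rate = 329.40 / 2,454.42 = 13.42%.
Change = 13.42% − 6.79% = +6.63 percentage points.

The unemployment rate changes by +6.63 percentage points.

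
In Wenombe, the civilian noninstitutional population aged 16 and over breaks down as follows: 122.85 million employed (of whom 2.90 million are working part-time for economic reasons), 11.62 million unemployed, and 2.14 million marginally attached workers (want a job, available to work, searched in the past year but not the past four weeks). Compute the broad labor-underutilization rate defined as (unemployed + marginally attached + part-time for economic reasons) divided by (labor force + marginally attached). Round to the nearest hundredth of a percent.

Broad underutilization rate ≈ 12.20%.

Labor force = 122.85 + 11.62 = 134.47 million.
Numerator = 11.62 + 2.14 + 2.90 = 16.66 million.
Denominator = 134.47 + 2.14 = 136.61 million.
Broad rate = 16.66 / 136.61 = 12.20%.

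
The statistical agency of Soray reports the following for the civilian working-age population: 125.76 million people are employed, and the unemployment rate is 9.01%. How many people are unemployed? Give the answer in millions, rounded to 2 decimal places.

About 12.45 million are unemployed.

Let U be the number unemployed. The labor force is E + U, and U/(E+U) = 0.0901.
So U = 0.0901 × 125.76 / (1 − 0.0901) = 11.3310 / 0.9099 ≈ 12.45 million.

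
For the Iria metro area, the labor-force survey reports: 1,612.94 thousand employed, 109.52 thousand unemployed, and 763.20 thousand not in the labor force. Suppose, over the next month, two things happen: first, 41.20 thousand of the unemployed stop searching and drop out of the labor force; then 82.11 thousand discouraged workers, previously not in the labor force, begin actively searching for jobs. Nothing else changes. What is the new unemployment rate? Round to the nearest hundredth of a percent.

Initially, labor force = 1,612.94 + 109.52 = 1,722.46 thousand, so u = 109.52/1,722.46 = 6.36%.
After the first change, unemployed and labor force both fall by 41.20 → E = 1,612.94, U = 68.32, labor force = 1,681.26 thousand.
After the second change, unemployed and labor force both rise by 82.11 → E = 1,612.94, U = 150.43, labor force = 1,763.37 thousand.
New unemployment rate = 150.43 / 1,763.37 = 8.53%.

New unemployment rate ≈ 8.53%.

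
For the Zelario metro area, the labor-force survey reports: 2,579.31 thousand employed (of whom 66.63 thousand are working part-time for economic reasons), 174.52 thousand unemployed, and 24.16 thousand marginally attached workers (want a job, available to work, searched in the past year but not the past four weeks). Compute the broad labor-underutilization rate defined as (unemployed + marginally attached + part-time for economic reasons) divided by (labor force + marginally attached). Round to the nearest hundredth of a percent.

Broad underutilization rate ≈ 9.55%.

Labor force = 2,579.31 + 174.52 = 2,753.83 thousand.
Numerator = 174.52 + 24.16 + 66.63 = 265.31 thousand.
Denominator = 2,753.83 + 24.16 = 2,777.99 thousand.
Broad rate = 265.31 / 2,777.99 = 9.55%.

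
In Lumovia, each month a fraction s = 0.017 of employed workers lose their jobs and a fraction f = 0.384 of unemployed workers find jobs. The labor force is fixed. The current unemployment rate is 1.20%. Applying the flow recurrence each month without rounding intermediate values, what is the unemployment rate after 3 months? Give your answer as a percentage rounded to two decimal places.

Unemployment rate after three months ≈ 3.59%.

With a fixed labor force, u_{t+1} = u_t + s·(1−u_t) − f·u_t = u_t·(1−s−f) + s.
Here 1−s−f = 0.599 and s = 0.017.
u_1 = 0.012000 × 0.599 + 0.017 = 0.024188.
u_2 = 0.024188 × 0.599 + 0.017 = 0.031489.
u_3 = 0.031489 × 0.599 + 0.017 = 0.035862.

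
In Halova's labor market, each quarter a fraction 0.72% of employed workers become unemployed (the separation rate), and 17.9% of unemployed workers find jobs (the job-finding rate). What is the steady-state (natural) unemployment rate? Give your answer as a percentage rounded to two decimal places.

At steady state the flows balance: s·E = f·U, so U/(E+U) = s/(s+f).
u* = 0.72 / (0.72 + 17.9) = 0.72 / 18.62 = 3.87%.

Steady-state unemployment rate ≈ 3.87%.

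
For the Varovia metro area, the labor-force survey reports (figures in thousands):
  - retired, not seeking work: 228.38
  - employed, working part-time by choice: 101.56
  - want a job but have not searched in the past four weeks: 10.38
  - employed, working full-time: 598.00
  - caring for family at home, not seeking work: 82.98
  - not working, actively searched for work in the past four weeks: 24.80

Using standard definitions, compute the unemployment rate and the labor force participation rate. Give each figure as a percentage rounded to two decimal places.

Employed = 101.56 + 598.00 = 699.56 thousand.
Unemployed = 24.80 thousand.
Labor force = 699.56 + 24.80 = 724.36 thousand.
Not in labor force = 228.38 + 10.38 + 82.98 = 321.74 thousand (those not working and not actively searching are outside the labor force — including those who want a job but have given up searching).
Civilian working-age population = 724.36 + 321.74 = 1,046.10 thousand.
Unemployment rate = 24.80 / 724.36 = 3.42%.
Labor force participation rate = 724.36 / 1,046.10 = 69.24%.

Unemployment rate ≈ 3.42%; labor force participation rate ≈ 69.24%.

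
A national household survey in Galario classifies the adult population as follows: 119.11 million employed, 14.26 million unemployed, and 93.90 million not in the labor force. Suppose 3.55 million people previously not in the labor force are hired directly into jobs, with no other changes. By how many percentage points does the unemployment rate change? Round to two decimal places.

Initially, labor force = 119.11 + 14.26 = 133.37 million, so u = 14.26/133.37 = 10.69%.
After the change, employed and labor force both rise by 3.55; unemployed unchanged → E = 122.66, U = 14.26, labor force = 136.92 million.
New unemployment rate = 14.26 / 136.92 = 10.41%.
Change = 10.41% − 10.69% = −0.28 percentage points.

The unemployment rate changes by −0.28 percentage points.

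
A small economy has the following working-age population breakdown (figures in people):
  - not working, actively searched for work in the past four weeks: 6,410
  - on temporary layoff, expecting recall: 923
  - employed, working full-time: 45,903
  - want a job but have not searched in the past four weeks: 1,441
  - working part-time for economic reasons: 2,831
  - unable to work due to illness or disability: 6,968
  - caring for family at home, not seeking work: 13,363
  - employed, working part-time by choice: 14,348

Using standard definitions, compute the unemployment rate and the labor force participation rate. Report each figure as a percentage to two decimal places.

Employed = 45,903 + 2,831 + 14,348 = 63,082 (anyone who worked, including part-time for economic reasons, counts as employed).
Unemployed = 6,410 + 923 = 7,333 (jobless and actively searching, or on temporary layoff).
Labor force = 63,082 + 7,333 = 70,415.
Not in labor force = 1,441 + 6,968 + 13,363 = 21,772 (those not working and not actively searching are outside the labor force — including those who want a job but have given up searching).
Civilian working-age population = 70,415 + 21,772 = 92,187.
Unemployment rate = 7,333 / 70,415 = 10.41%.
Labor force participation rate = 70,415 / 92,187 = 76.38%.

Unemployment rate ≈ 10.41%; labor force participation rate ≈ 76.38%.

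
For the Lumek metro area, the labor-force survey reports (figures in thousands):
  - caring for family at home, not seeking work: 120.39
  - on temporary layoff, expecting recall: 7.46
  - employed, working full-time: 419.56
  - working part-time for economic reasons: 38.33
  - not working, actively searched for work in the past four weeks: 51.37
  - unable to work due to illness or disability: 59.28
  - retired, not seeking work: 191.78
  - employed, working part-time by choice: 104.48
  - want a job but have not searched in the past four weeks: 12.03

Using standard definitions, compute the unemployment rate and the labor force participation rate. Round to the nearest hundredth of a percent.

Employed = 419.56 + 38.33 + 104.48 = 562.37 thousand (anyone who worked, including part-time for economic reasons, counts as employed).
Unemployed = 7.46 + 51.37 = 58.83 thousand (jobless and actively searching, or on temporary layoff).
Labor force = 562.37 + 58.83 = 621.20 thousand.
Not in labor force = 120.39 + 59.28 + 191.78 + 12.03 = 383.48 thousand (those not working and not actively searching are outside the labor force — including those who want a job but have given up searching).
Civilian working-age population = 621.20 + 383.48 = 1,004.68 thousand.
Unemployment rate = 58.83 / 621.20 = 9.47%.
Labor force participation rate = 621.20 / 1,004.68 = 61.83%.

Unemployment rate ≈ 9.47%; labor force participation rate ≈ 61.83%.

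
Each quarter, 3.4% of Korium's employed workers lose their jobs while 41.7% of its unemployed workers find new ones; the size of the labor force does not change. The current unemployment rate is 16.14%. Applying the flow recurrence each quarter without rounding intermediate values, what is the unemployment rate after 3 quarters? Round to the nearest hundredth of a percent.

With a fixed labor force, u_{t+1} = u_t + s·(1−u_t) − f·u_t = u_t·(1−s−f) + s.
Here 1−s−f = 0.549 and s = 0.034.
u_1 = 0.161400 × 0.549 + 0.034 = 0.122609.
u_2 = 0.122609 × 0.549 + 0.034 = 0.101312.
u_3 = 0.101312 × 0.549 + 0.034 = 0.089620.

Unemployment rate after three quarters ≈ 8.96%.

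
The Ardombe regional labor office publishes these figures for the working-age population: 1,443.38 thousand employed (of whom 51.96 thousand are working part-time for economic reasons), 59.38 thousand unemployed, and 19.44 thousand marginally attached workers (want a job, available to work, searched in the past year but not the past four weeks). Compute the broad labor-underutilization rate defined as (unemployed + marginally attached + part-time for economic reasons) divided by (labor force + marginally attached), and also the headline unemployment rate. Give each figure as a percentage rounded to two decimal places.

Broad underutilization rate ≈ 8.59%; headline unemployment rate ≈ 3.95%.

Labor force = 1,443.38 + 59.38 = 1,502.76 thousand.
Numerator = 59.38 + 19.44 + 51.96 = 130.78 thousand.
Denominator = 1,502.76 + 19.44 = 1,522.20 thousand.
Broad rate = 130.78 / 1,522.20 = 8.59%.
Headline unemployment rate = 59.38 / 1,502.76 = 3.95%.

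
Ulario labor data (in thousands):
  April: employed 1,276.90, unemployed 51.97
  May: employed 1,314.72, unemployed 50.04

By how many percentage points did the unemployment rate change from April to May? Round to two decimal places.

April: labor force = 1,276.90 + 51.97 = 1,328.87; u = 51.97/1,328.87 = 3.91%.
May: labor force = 1,314.72 + 50.04 = 1,364.76; u = 50.04/1,364.76 = 3.67%.
Change = 3.67% − 3.91% = −0.24 pp.

The unemployment rate changed by −0.24 percentage points.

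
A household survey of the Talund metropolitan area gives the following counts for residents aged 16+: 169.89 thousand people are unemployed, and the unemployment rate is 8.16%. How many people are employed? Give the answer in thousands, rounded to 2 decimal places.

Labor force = U / u = 169.89 / 0.0816 ≈ 2,081.99 thousand.
Employed = labor force − unemployed = 2,081.99 − 169.89 = 1,912.10 thousand.

About 1,912.10 thousand are employed.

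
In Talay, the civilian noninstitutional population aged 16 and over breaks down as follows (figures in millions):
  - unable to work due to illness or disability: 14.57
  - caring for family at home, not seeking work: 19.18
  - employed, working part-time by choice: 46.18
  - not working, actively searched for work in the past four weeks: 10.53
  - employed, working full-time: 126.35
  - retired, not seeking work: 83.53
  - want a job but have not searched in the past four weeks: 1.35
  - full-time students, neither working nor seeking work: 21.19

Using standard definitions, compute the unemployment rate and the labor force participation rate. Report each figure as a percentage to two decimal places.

Employed = 46.18 + 126.35 = 172.53 million.
Unemployed = 10.53 million.
Labor force = 172.53 + 10.53 = 183.06 million.
Not in labor force = 14.57 + 19.18 + 83.53 + 1.35 + 21.19 = 139.82 million (those not working and not actively searching are outside the labor force — including those who want a job but have given up searching).
Civilian working-age population = 183.06 + 139.82 = 322.88 million.
Unemployment rate = 10.53 / 183.06 = 5.75%.
Labor force participation rate = 183.06 / 322.88 = 56.70%.

Unemployment rate ≈ 5.75%; labor force participation rate ≈ 56.70%.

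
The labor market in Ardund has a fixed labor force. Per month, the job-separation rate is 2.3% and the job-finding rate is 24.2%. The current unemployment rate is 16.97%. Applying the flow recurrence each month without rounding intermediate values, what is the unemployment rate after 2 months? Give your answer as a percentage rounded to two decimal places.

With a fixed labor force, u_{t+1} = u_t + s·(1−u_t) − f·u_t = u_t·(1−s−f) + s.
Here 1−s−f = 0.735 and s = 0.023.
u_1 = 0.169700 × 0.735 + 0.023 = 0.147729.
u_2 = 0.147729 × 0.735 + 0.023 = 0.131581.

Unemployment rate after two months ≈ 13.16%.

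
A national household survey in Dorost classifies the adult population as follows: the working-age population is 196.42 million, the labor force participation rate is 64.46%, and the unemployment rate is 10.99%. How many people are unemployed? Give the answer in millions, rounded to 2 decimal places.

About 13.91 million are unemployed.

Labor force = 0.6446 × 196.42 = 126.61 million.
Unemployed = 0.1099 × 126.61 ≈ 13.91 million.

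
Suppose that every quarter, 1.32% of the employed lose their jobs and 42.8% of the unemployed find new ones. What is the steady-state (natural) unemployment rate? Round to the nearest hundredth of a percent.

At steady state the flows balance: s·E = f·U, so U/(E+U) = s/(s+f).
u* = 1.32 / (1.32 + 42.8) = 1.32 / 44.12 = 2.99%.

Steady-state unemployment rate ≈ 2.99%.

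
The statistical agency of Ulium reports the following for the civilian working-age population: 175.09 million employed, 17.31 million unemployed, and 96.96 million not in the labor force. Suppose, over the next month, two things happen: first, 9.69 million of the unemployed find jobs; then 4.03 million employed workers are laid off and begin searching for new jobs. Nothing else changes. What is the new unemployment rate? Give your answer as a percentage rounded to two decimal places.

Initially, labor force = 175.09 + 17.31 = 192.40 million, so u = 17.31/192.40 = 9.00%.
After the first change, unemployed falls and employed rises by 9.69; labor force unchanged → E = 184.78, U = 7.62, labor force = 192.40 million.
After the second change, employed falls and unemployed rises by 4.03; labor force unchanged → E = 180.75, U = 11.65, labor force = 192.40 million.
New unemployment rate = 11.65 / 192.40 = 6.06%.

New unemployment rate ≈ 6.06%.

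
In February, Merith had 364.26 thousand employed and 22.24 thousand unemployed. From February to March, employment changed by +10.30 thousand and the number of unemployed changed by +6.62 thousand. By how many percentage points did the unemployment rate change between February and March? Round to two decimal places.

February: labor force = 364.26 + 22.24 = 386.50; u = 22.24/386.50 = 5.75%.
March: labor force = 374.56 + 28.86 = 403.42; u = 28.86/403.42 = 7.15%.
Change = 7.15% − 5.75% = +1.40 pp.

The unemployment rate changed by +1.40 percentage points.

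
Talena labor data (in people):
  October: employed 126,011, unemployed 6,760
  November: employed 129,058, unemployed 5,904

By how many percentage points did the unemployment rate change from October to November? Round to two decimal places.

The unemployment rate changed by −0.72 percentage points.

October: labor force = 126,011 + 6,760 = 132,771; u = 6,760/132,771 = 5.09%.
November: labor force = 129,058 + 5,904 = 134,962; u = 5,904/134,962 = 4.37%.
Change = 4.37% − 5.09% = −0.72 pp.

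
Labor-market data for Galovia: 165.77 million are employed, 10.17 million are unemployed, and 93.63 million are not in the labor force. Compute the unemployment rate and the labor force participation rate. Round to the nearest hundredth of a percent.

Labor force = employed + unemployed = 165.77 + 10.17 = 175.94 million.
Working-age population = 175.94 + 93.63 = 269.57 million.
Unemployment rate = 10.17 / 175.94 = 5.78%.
Labor force participation rate = 175.94 / 269.57 = 65.27%.

Unemployment rate ≈ 5.78%; labor force participation rate ≈ 65.27%.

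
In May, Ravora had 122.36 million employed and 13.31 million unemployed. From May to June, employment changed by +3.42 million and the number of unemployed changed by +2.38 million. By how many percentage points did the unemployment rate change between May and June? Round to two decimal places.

The unemployment rate changed by +1.28 percentage points.

May: labor force = 122.36 + 13.31 = 135.67; u = 13.31/135.67 = 9.81%.
June: labor force = 125.78 + 15.69 = 141.47; u = 15.69/141.47 = 11.09%.
Change = 11.09% − 9.81% = +1.28 pp.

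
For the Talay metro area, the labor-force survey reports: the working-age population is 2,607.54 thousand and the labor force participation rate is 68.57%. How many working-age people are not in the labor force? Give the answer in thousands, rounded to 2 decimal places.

Share not in the labor force = 1 − 0.6857 = 0.3143.
Not in labor force = 0.3143 × 2,607.54 ≈ 819.55 thousand.

About 819.55 thousand are not in the labor force.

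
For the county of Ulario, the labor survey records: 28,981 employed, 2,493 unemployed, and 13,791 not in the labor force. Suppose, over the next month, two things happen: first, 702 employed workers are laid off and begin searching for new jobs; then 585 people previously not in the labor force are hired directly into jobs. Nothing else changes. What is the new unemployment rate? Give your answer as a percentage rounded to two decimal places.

Initially, labor force = 28,981 + 2,493 = 31,474, so u = 2,493/31,474 = 7.92%.
After the first change, employed falls and unemployed rises by 702; labor force unchanged → E = 28,279, U = 3,195, labor force = 31,474.
After the second change, employed and labor force both rise by 585; unemployed unchanged → E = 28,864, U = 3,195, labor force = 32,059.
New unemployment rate = 3,195 / 32,059 = 9.97%.

New unemployment rate ≈ 9.97%.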